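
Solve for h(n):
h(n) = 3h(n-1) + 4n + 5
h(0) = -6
First-order linear with linear forcing.
Homogeneous solution: h_h(n) = A·(3)^n.
Try particular h_p(n) = pn + q. Substituting:
  pn + q = 3(p(n-1) + q) + 4n + 5.
Matching the n-coefficient: p = 3p + 4 ⇒ p = -2.
Matching constants: q = -3p + 3q + 5 ⇒ q = - \frac{11}{2}.
General: h(n) = A·(3)^n - 2 n - \frac{11}{2}.
Apply h(0) = -6: A - \frac{11}{2} = -6 ⇒ A = - \frac{1}{2}.
So h(n) = - \frac{3^{n}}{2} - 2 n - \frac{11}{2}.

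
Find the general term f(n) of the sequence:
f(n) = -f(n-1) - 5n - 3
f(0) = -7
First-order linear with linear forcing.
Homogeneous solution: f_h(n) = A·(-1)^n.
Try particular f_p(n) = pn + q. Substituting:
  pn + q = -(p(n-1) + q) - 5n - 3.
Matching the n-coefficient: p = -p - 5 ⇒ p = - \frac{5}{2}.
Matching constants: q = p - q - 3 ⇒ q = - \frac{11}{4}.
General: f(n) = A·(-1)^n - \frac{5 n}{2} - \frac{11}{4}.
Apply f(0) = -7: A - \frac{11}{4} = -7 ⇒ A = - \frac{17}{4}.
So f(n) = - \frac{17 \left(-1\right)^{n}}{4} - \frac{5 n}{2} - \frac{11}{4}.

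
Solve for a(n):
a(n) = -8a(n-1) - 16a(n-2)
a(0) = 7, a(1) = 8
Characteristic equation: x² + 8x + 16 = 0, which is (x - (-4))².
Repeated root r = -4.
General solution: a(n) = (A + Bn)·(-4)^n.
From a(0) = 7: A = 7.
From a(1) = 8: (A + B)·(-4) = 8 ⇒ B = -9.
So a(n) = \left(7 - 9 n\right) \cdot (-4)^n.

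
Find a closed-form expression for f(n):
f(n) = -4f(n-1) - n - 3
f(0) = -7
First-order linear with linear forcing.
Homogeneous solution: f_h(n) = A·(-4)^n.
Try particular f_p(n) = pn + q. Substituting:
  pn + q = -4(p(n-1) + q) - n - 3.
Matching the n-coefficient: p = -4p - 1 ⇒ p = - \frac{1}{5}.
Matching constants: q = 4p - 4q - 3 ⇒ q = - \frac{19}{25}.
General: f(n) = A·(-4)^n - \frac{n}{5} - \frac{19}{25}.
Apply f(0) = -7: A - \frac{19}{25} = -7 ⇒ A = - \frac{156}{25}.
So f(n) = - \frac{156 \left(-4\right)^{n}}{25} - \frac{n}{5} - \frac{19}{25}.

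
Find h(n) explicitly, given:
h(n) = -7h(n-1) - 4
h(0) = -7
First-order linear non-homogeneous.
Homogeneous solution: h_h(n) = A·(-7)^n.
Try constant particular solution h_p = K: K = -7K - 4 ⇒ K = - \frac{1}{2}.
General: h(n) = A·(-7)^n - \frac{1}{2}.
Apply h(0) = -7: A - \frac{1}{2} = -7 ⇒ A = - \frac{13}{2}.
So h(n) = - \frac{13 \left(-7\right)^{n}}{2} - \frac{1}{2}.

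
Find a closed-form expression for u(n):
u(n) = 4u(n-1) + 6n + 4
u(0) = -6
First-order linear with linear forcing.
Homogeneous solution: u_h(n) = A·(4)^n.
Try particular u_p(n) = pn + q. Substituting:
  pn + q = 4(p(n-1) + q) + 6n + 4.
Matching the n-coefficient: p = 4p + 6 ⇒ p = -2.
Matching constants: q = -4p + 4q + 4 ⇒ q = -4.
General: u(n) = A·(4)^n - 2 n - 4.
Apply u(0) = -6: A - 4 = -6 ⇒ A = -2.
So u(n) = - 2 \cdot 4^{n} - 2 n - 4.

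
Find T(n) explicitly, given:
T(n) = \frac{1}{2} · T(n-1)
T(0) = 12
Pure geometric recurrence with ratio \frac{1}{2}.
By induction T(n) = T(0) · (\frac{1}{2})^n = 12 \cdot 2^{- n}.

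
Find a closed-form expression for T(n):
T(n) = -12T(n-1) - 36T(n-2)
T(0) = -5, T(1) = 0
Characteristic equation: x² + 12x + 36 = 0, which is (x - (-6))².
Repeated root r = -6.
General solution: T(n) = (A + Bn)·(-6)^n.
From T(0) = -5: A = -5.
From T(1) = 0: (A + B)·(-6) = 0 ⇒ B = 5.
So T(n) = \left(5 n - 5\right) \cdot (-6)^n.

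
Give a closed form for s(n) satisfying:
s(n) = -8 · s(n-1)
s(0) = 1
Pure geometric recurrence with ratio -8.
By induction s(n) = s(0) · (-8)^n = \left(-8\right)^{n}.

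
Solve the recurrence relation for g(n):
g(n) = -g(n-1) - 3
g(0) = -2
First-order linear non-homogeneous.
Homogeneous solution: g_h(n) = A·(-1)^n.
Try constant particular solution g_p = K: K = -K - 3 ⇒ K = - \frac{3}{2}.
General: g(n) = A·(-1)^n - \frac{3}{2}.
Apply g(0) = -2: A - \frac{3}{2} = -2 ⇒ A = - \frac{1}{2}.
So g(n) = - \frac{\left(-1\right)^{n}}{2} - \frac{3}{2}.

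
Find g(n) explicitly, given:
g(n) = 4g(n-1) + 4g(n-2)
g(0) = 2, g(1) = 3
Characteristic equation: x² - 4x - 4 = 0.
Discriminant Δ = (4)² + 4·(4) = 32.
Roots r₁,₂ = (4 ± √32)/2, so r₁ = 2 + 2 \sqrt{2}, r₂ = 2 - 2 \sqrt{2}.
General solution: g(n) = A·r₁^n + B·r₂^n.
From the initial conditions, A + B = 2 and r₁A + r₂B = 3.
Since r₁ - r₂ = √32: A = (3 - (2)r₂)/√32 = 1 - \frac{\sqrt{2}}{8}, and B = 2 - A = \frac{\sqrt{2}}{8} + 1.
So g(n) = \left(1 - \frac{\sqrt{2}}{8}\right)\left(2 + 2 \sqrt{2}\right)^n + \left(\frac{\sqrt{2}}{8} + 1\right)\left(2 - 2 \sqrt{2}\right)^n.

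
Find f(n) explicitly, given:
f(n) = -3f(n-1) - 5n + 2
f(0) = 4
First-order linear with linear forcing.
Homogeneous solution: f_h(n) = A·(-3)^n.
Try particular f_p(n) = pn + q. Substituting:
  pn + q = -3(p(n-1) + q) - 5n + 2.
Matching the n-coefficient: p = -3p - 5 ⇒ p = - \frac{5}{4}.
Matching constants: q = 3p - 3q + 2 ⇒ q = - \frac{7}{16}.
General: f(n) = A·(-3)^n - \frac{5 n}{4} - \frac{7}{16}.
Apply f(0) = 4: A - \frac{7}{16} = 4 ⇒ A = \frac{71}{16}.
So f(n) = \frac{71 \left(-3\right)^{n}}{16} - \frac{5 n}{4} - \frac{7}{16}.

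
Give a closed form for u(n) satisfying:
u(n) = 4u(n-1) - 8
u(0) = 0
First-order linear non-homogeneous.
Homogeneous solution: u_h(n) = A·(4)^n.
Try constant particular solution u_p = K: K = 4K - 8 ⇒ K = \frac{8}{3}.
General: u(n) = A·(4)^n + \frac{8}{3}.
Apply u(0) = 0: A + \frac{8}{3} = 0 ⇒ A = - \frac{8}{3}.
So u(n) = \frac{8}{3} - \frac{8 \cdot 4^{n}}{3}.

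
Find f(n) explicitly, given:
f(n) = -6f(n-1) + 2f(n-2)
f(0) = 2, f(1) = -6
Characteristic equation: x² + 6x - 2 = 0.
Discriminant Δ = (-6)² + 4·(2) = 44.
Roots r₁,₂ = (-6 ± √44)/2, so r₁ = -3 + \sqrt{11}, r₂ = - \sqrt{11} - 3.
General solution: f(n) = A·r₁^n + B·r₂^n.
From the initial conditions, A + B = 2 and r₁A + r₂B = -6.
Since r₁ - r₂ = √44: A = (-6 - (2)r₂)/√44 = 1, and B = 2 - A = 1.
So f(n) = \left(1\right)\left(-3 + \sqrt{11}\right)^n + \left(1\right)\left(- \sqrt{11} - 3\right)^n.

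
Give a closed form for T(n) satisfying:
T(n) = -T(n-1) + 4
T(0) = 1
First-order linear non-homogeneous.
Homogeneous solution: T_h(n) = A·(-1)^n.
Try constant particular solution T_p = K: K = -K + 4 ⇒ K = 2.
General: T(n) = A·(-1)^n + 2.
Apply T(0) = 1: A + 2 = 1 ⇒ A = -1.
So T(n) = 2 - \left(-1\right)^{n}.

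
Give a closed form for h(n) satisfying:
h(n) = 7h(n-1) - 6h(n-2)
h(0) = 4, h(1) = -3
Characteristic equation: x² - 7x + 6 = 0, which factors as (x - (6))(x - (1)) = 0.
Roots r₁ = 6, r₂ = 1 (distinct).
General solution: h(n) = A·(6)^n + B·(1)^n.
From h(0) = 4: A + B = 4.
From h(1) = -3: 6A + B = -3.
Solving: A = - \frac{7}{5}, B = \frac{27}{5}.
So h(n) = \frac{27}{5} - \frac{7 \cdot 6^{n}}{5}.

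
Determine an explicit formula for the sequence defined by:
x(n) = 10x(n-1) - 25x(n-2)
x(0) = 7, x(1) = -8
Characteristic equation: x² - 10x + 25 = 0, which is (x - (5))².
Repeated root r = 5.
General solution: x(n) = (A + Bn)·(5)^n.
From x(0) = 7: A = 7.
From x(1) = -8: (A + B)·(5) = -8 ⇒ B = - \frac{43}{5}.
So x(n) = \left(7 - \frac{43 n}{5}\right) \cdot (5)^n.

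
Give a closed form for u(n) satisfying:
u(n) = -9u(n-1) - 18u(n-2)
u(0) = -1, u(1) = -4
Characteristic equation: x² + 9x + 18 = 0, which factors as (x - (-6))(x - (-3)) = 0.
Roots r₁ = -6, r₂ = -3 (distinct).
General solution: u(n) = A·(-6)^n + B·(-3)^n.
From u(0) = -1: A + B = -1.
From u(1) = -4: -6A - 3B = -4.
Solving: A = \frac{7}{3}, B = - \frac{10}{3}.
So u(n) = - \frac{10 \left(-3\right)^{n}}{3} + \frac{7 \left(-6\right)^{n}}{3}.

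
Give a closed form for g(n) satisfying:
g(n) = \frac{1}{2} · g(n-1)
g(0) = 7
Pure geometric recurrence with ratio \frac{1}{2}.
By induction g(n) = g(0) · (\frac{1}{2})^n = 7 \cdot 2^{- n}.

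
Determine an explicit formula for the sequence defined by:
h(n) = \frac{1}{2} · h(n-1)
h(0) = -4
Pure geometric recurrence with ratio \frac{1}{2}.
By induction h(n) = h(0) · (\frac{1}{2})^n = - 4 \cdot 2^{- n}.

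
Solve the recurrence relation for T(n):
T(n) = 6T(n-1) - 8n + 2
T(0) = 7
First-order linear with linear forcing.
Homogeneous solution: T_h(n) = A·(6)^n.
Try particular T_p(n) = pn + q. Substituting:
  pn + q = 6(p(n-1) + q) - 8n + 2.
Matching the n-coefficient: p = 6p - 8 ⇒ p = \frac{8}{5}.
Matching constants: q = -6p + 6q + 2 ⇒ q = \frac{38}{25}.
General: T(n) = A·(6)^n + \frac{8 n}{5} + \frac{38}{25}.
Apply T(0) = 7: A + \frac{38}{25} = 7 ⇒ A = \frac{137}{25}.
So T(n) = \frac{137 \cdot 6^{n}}{25} + \frac{8 n}{5} + \frac{38}{25}.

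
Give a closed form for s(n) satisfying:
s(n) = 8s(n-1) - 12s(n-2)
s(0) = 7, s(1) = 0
Characteristic equation: x² - 8x + 12 = 0, which factors as (x - (2))(x - (6)) = 0.
Roots r₁ = 2, r₂ = 6 (distinct).
General solution: s(n) = A·(2)^n + B·(6)^n.
From s(0) = 7: A + B = 7.
From s(1) = 0: 2A + 6B = 0.
Solving: A = \frac{21}{2}, B = - \frac{7}{2}.
So s(n) = \frac{21 \cdot 2^{n}}{2} - \frac{7 \cdot 6^{n}}{2}.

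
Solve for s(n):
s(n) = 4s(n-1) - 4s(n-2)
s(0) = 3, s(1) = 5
Characteristic equation: x² - 4x + 4 = 0, which is (x - (2))².
Repeated root r = 2.
General solution: s(n) = (A + Bn)·(2)^n.
From s(0) = 3: A = 3.
From s(1) = 5: (A + B)·(2) = 5 ⇒ B = - \frac{1}{2}.
So s(n) = \left(3 - \frac{n}{2}\right) \cdot (2)^n.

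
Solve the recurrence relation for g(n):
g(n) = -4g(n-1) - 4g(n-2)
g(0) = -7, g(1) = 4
Characteristic equation: x² + 4x + 4 = 0, which is (x - (-2))².
Repeated root r = -2.
General solution: g(n) = (A + Bn)·(-2)^n.
From g(0) = -7: A = -7.
From g(1) = 4: (A + B)·(-2) = 4 ⇒ B = 5.
So g(n) = \left(5 n - 7\right) \cdot (-2)^n.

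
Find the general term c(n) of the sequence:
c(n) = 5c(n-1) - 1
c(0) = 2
First-order linear non-homogeneous.
Homogeneous solution: c_h(n) = A·(5)^n.
Try constant particular solution c_p = K: K = 5K - 1 ⇒ K = \frac{1}{4}.
General: c(n) = A·(5)^n + \frac{1}{4}.
Apply c(0) = 2: A + \frac{1}{4} = 2 ⇒ A = \frac{7}{4}.
So c(n) = \frac{7 \cdot 5^{n}}{4} + \frac{1}{4}.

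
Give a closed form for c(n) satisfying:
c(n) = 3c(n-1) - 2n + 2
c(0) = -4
First-order linear with linear forcing.
Homogeneous solution: c_h(n) = A·(3)^n.
Try particular c_p(n) = pn + q. Substituting:
  pn + q = 3(p(n-1) + q) - 2n + 2.
Matching the n-coefficient: p = 3p - 2 ⇒ p = 1.
Matching constants: q = -3p + 3q + 2 ⇒ q = \frac{1}{2}.
General: c(n) = A·(3)^n + n + \frac{1}{2}.
Apply c(0) = -4: A + \frac{1}{2} = -4 ⇒ A = - \frac{9}{2}.
So c(n) = - \frac{9 \cdot 3^{n}}{2} + n + \frac{1}{2}.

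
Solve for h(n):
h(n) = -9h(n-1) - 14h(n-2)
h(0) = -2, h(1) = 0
Characteristic equation: x² + 9x + 14 = 0, which factors as (x - (-7))(x - (-2)) = 0.
Roots r₁ = -7, r₂ = -2 (distinct).
General solution: h(n) = A·(-7)^n + B·(-2)^n.
From h(0) = -2: A + B = -2.
From h(1) = 0: -7A - 2B = 0.
Solving: A = \frac{4}{5}, B = - \frac{14}{5}.
So h(n) = - \frac{14 \left(-2\right)^{n}}{5} + \frac{4 \left(-7\right)^{n}}{5}.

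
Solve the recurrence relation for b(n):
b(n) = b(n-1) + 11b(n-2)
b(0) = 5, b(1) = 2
Characteristic equation: x² - x - 11 = 0.
Discriminant Δ = (1)² + 4·(11) = 45.
Roots r₁,₂ = (1 ± √45)/2, so r₁ = \frac{1}{2} + \frac{3 \sqrt{5}}{2}, r₂ = \frac{1}{2} - \frac{3 \sqrt{5}}{2}.
General solution: b(n) = A·r₁^n + B·r₂^n.
From the initial conditions, A + B = 5 and r₁A + r₂B = 2.
Since r₁ - r₂ = √45: A = (2 - (5)r₂)/√45 = \frac{5}{2} - \frac{\sqrt{5}}{30}, and B = 5 - A = \frac{\sqrt{5}}{30} + \frac{5}{2}.
So b(n) = \left(\frac{5}{2} - \frac{\sqrt{5}}{30}\right)\left(\frac{1}{2} + \frac{3 \sqrt{5}}{2}\right)^n + \left(\frac{\sqrt{5}}{30} + \frac{5}{2}\right)\left(\frac{1}{2} - \frac{3 \sqrt{5}}{2}\right)^n.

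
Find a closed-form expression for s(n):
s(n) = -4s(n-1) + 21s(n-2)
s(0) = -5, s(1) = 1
Characteristic equation: x² + 4x - 21 = 0, which factors as (x - (3))(x - (-7)) = 0.
Roots r₁ = 3, r₂ = -7 (distinct).
General solution: s(n) = A·(3)^n + B·(-7)^n.
From s(0) = -5: A + B = -5.
From s(1) = 1: 3A - 7B = 1.
Solving: A = - \frac{17}{5}, B = - \frac{8}{5}.
So s(n) = - \frac{8 \left(-7\right)^{n}}{5} - \frac{17 \cdot 3^{n}}{5}.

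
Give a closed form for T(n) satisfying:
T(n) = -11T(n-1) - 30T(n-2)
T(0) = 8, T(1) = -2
Characteristic equation: x² + 11x + 30 = 0, which factors as (x - (-5))(x - (-6)) = 0.
Roots r₁ = -5, r₂ = -6 (distinct).
General solution: T(n) = A·(-5)^n + B·(-6)^n.
From T(0) = 8: A + B = 8.
From T(1) = -2: -5A - 6B = -2.
Solving: A = 46, B = -38.
So T(n) = 46 \left(-5\right)^{n} - 38 \left(-6\right)^{n}.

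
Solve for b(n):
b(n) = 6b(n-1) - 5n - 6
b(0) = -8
First-order linear with linear forcing.
Homogeneous solution: b_h(n) = A·(6)^n.
Try particular b_p(n) = pn + q. Substituting:
  pn + q = 6(p(n-1) + q) - 5n - 6.
Matching the n-coefficient: p = 6p - 5 ⇒ p = 1.
Matching constants: q = -6p + 6q - 6 ⇒ q = \frac{12}{5}.
General: b(n) = A·(6)^n + n + \frac{12}{5}.
Apply b(0) = -8: A + \frac{12}{5} = -8 ⇒ A = - \frac{52}{5}.
So b(n) = - \frac{52 \cdot 6^{n}}{5} + n + \frac{12}{5}.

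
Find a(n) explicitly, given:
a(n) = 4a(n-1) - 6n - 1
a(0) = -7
First-order linear with linear forcing.
Homogeneous solution: a_h(n) = A·(4)^n.
Try particular a_p(n) = pn + q. Substituting:
  pn + q = 4(p(n-1) + q) - 6n - 1.
Matching the n-coefficient: p = 4p - 6 ⇒ p = 2.
Matching constants: q = -4p + 4q - 1 ⇒ q = 3.
General: a(n) = A·(4)^n + 2 n + 3.
Apply a(0) = -7: A + 3 = -7 ⇒ A = -10.
So a(n) = - 10 \cdot 4^{n} + 2 n + 3.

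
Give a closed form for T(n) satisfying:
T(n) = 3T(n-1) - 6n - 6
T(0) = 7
First-order linear with linear forcing.
Homogeneous solution: T_h(n) = A·(3)^n.
Try particular T_p(n) = pn + q. Substituting:
  pn + q = 3(p(n-1) + q) - 6n - 6.
Matching the n-coefficient: p = 3p - 6 ⇒ p = 3.
Matching constants: q = -3p + 3q - 6 ⇒ q = \frac{15}{2}.
General: T(n) = A·(3)^n + 3 n + \frac{15}{2}.
Apply T(0) = 7: A + \frac{15}{2} = 7 ⇒ A = - \frac{1}{2}.
So T(n) = - \frac{3^{n}}{2} + 3 n + \frac{15}{2}.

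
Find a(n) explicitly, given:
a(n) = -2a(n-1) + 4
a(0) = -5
First-order linear non-homogeneous.
Homogeneous solution: a_h(n) = A·(-2)^n.
Try constant particular solution a_p = K: K = -2K + 4 ⇒ K = \frac{4}{3}.
General: a(n) = A·(-2)^n + \frac{4}{3}.
Apply a(0) = -5: A + \frac{4}{3} = -5 ⇒ A = - \frac{19}{3}.
So a(n) = \frac{4}{3} - \frac{19 \left(-2\right)^{n}}{3}.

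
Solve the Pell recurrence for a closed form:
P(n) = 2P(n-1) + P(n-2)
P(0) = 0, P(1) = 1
This is the Pell sequence.
Characteristic equation: x² - 2x - 1 = 0; roots r₁ = 1 + \sqrt{2}, r₂ = 1 - \sqrt{2}.
General: P(n) = A·r₁^n + B·r₂^n. Solving with P(0)=0, P(1)=1 gives A = \frac{\sqrt{2}}{4}, B = - \frac{\sqrt{2}}{4}.
So P(n) = \frac{\sqrt{2} \left(- \left(1 - \sqrt{2}\right)^{n} + \left(1 + \sqrt{2}\right)^{n}\right)}{4}.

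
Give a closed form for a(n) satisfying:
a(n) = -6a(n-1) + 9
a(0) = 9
First-order linear non-homogeneous.
Homogeneous solution: a_h(n) = A·(-6)^n.
Try constant particular solution a_p = K: K = -6K + 9 ⇒ K = \frac{9}{7}.
General: a(n) = A·(-6)^n + \frac{9}{7}.
Apply a(0) = 9: A + \frac{9}{7} = 9 ⇒ A = \frac{54}{7}.
So a(n) = \frac{54 \left(-6\right)^{n}}{7} + \frac{9}{7}.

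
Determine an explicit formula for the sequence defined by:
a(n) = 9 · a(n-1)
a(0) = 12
Pure geometric recurrence with ratio 9.
By induction a(n) = a(0) · (9)^n = 12 \cdot 9^{n}.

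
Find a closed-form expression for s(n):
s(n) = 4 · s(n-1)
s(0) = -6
Pure geometric recurrence with ratio 4.
By induction s(n) = s(0) · (4)^n = - 6 \cdot 4^{n}.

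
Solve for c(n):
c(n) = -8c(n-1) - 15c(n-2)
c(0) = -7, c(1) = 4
Characteristic equation: x² + 8x + 15 = 0, which factors as (x - (-5))(x - (-3)) = 0.
Roots r₁ = -5, r₂ = -3 (distinct).
General solution: c(n) = A·(-5)^n + B·(-3)^n.
From c(0) = -7: A + B = -7.
From c(1) = 4: -5A - 3B = 4.
Solving: A = \frac{17}{2}, B = - \frac{31}{2}.
So c(n) = - \frac{31 \left(-3\right)^{n}}{2} + \frac{17 \left(-5\right)^{n}}{2}.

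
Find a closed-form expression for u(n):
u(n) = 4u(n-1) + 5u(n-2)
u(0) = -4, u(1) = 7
Characteristic equation: x² - 4x - 5 = 0, which factors as (x - (5))(x - (-1)) = 0.
Roots r₁ = 5, r₂ = -1 (distinct).
General solution: u(n) = A·(5)^n + B·(-1)^n.
From u(0) = -4: A + B = -4.
From u(1) = 7: 5A - B = 7.
Solving: A = \frac{1}{2}, B = - \frac{9}{2}.
So u(n) = - \frac{9 \left(-1\right)^{n}}{2} + \frac{5^{n}}{2}.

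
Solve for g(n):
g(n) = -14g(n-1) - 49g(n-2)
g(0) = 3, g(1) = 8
Characteristic equation: x² + 14x + 49 = 0, which is (x - (-7))².
Repeated root r = -7.
General solution: g(n) = (A + Bn)·(-7)^n.
From g(0) = 3: A = 3.
From g(1) = 8: (A + B)·(-7) = 8 ⇒ B = - \frac{29}{7}.
So g(n) = \left(3 - \frac{29 n}{7}\right) \cdot (-7)^n.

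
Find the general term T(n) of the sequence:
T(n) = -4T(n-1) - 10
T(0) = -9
First-order linear non-homogeneous.
Homogeneous solution: T_h(n) = A·(-4)^n.
Try constant particular solution T_p = K: K = -4K - 10 ⇒ K = -2.
General: T(n) = A·(-4)^n - 2.
Apply T(0) = -9: A - 2 = -9 ⇒ A = -7.
So T(n) = - 7 \left(-4\right)^{n} - 2.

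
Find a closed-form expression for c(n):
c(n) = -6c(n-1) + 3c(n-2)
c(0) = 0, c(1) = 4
Characteristic equation: x² + 6x - 3 = 0.
Discriminant Δ = (-6)² + 4·(3) = 48.
Roots r₁,₂ = (-6 ± √48)/2, so r₁ = -3 + 2 \sqrt{3}, r₂ = - 2 \sqrt{3} - 3.
General solution: c(n) = A·r₁^n + B·r₂^n.
From the initial conditions, A + B = 0 and r₁A + r₂B = 4.
Since r₁ - r₂ = √48: A = (4 - (0)r₂)/√48 = \frac{\sqrt{3}}{3}, and B = 0 - A = - \frac{\sqrt{3}}{3}.
So c(n) = \left(\frac{\sqrt{3}}{3}\right)\left(-3 + 2 \sqrt{3}\right)^n + \left(- \frac{\sqrt{3}}{3}\right)\left(- 2 \sqrt{3} - 3\right)^n.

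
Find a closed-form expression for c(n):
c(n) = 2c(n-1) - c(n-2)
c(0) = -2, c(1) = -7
Characteristic equation: x² - 2x + 1 = 0, which is (x - (1))².
Repeated root r = 1.
General solution: c(n) = (A + Bn)·(1)^n.
From c(0) = -2: A = -2.
From c(1) = -7: (A + B)·(1) = -7 ⇒ B = -5.
So c(n) = \left(- 5 n - 2\right) \cdot (1)^n.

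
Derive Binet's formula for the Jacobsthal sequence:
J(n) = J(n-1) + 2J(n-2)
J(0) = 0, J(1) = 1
This is the Jacobsthal sequence.
Characteristic equation: x² - x - 2 = 0; roots r₁ = 2, r₂ = -1.
General: J(n) = A·r₁^n + B·r₂^n. Solving with J(0)=0, J(1)=1 gives A = \frac{1}{3}, B = - \frac{1}{3}.
So J(n) = - \frac{\left(-1\right)^{n}}{3} + \frac{2^{n}}{3}.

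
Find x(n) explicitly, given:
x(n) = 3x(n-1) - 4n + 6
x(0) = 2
First-order linear with linear forcing.
Homogeneous solution: x_h(n) = A·(3)^n.
Try particular x_p(n) = pn + q. Substituting:
  pn + q = 3(p(n-1) + q) - 4n + 6.
Matching the n-coefficient: p = 3p - 4 ⇒ p = 2.
Matching constants: q = -3p + 3q + 6 ⇒ q = 0.
General: x(n) = A·(3)^n + 2 n + 0.
Apply x(0) = 2: A + 0 = 2 ⇒ A = 2.
So x(n) = 2 \cdot 3^{n} + 2 n.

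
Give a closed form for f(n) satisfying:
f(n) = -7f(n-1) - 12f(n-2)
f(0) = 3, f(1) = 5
Characteristic equation: x² + 7x + 12 = 0, which factors as (x - (-3))(x - (-4)) = 0.
Roots r₁ = -3, r₂ = -4 (distinct).
General solution: f(n) = A·(-3)^n + B·(-4)^n.
From f(0) = 3: A + B = 3.
From f(1) = 5: -3A - 4B = 5.
Solving: A = 17, B = -14.
So f(n) = 17 \left(-3\right)^{n} - 14 \left(-4\right)^{n}.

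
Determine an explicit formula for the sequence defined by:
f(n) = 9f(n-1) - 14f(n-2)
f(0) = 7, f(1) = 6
Characteristic equation: x² - 9x + 14 = 0, which factors as (x - (7))(x - (2)) = 0.
Roots r₁ = 7, r₂ = 2 (distinct).
General solution: f(n) = A·(7)^n + B·(2)^n.
From f(0) = 7: A + B = 7.
From f(1) = 6: 7A + 2B = 6.
Solving: A = - \frac{8}{5}, B = \frac{43}{5}.
So f(n) = \frac{43 \cdot 2^{n}}{5} - \frac{8 \cdot 7^{n}}{5}.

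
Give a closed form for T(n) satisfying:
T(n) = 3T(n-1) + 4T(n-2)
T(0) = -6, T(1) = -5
Characteristic equation: x² - 3x - 4 = 0, which factors as (x - (4))(x - (-1)) = 0.
Roots r₁ = 4, r₂ = -1 (distinct).
General solution: T(n) = A·(4)^n + B·(-1)^n.
From T(0) = -6: A + B = -6.
From T(1) = -5: 4A - B = -5.
Solving: A = - \frac{11}{5}, B = - \frac{19}{5}.
So T(n) = - \frac{19 \left(-1\right)^{n}}{5} - \frac{11 \cdot 4^{n}}{5}.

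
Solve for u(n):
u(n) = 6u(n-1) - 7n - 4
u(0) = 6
First-order linear with linear forcing.
Homogeneous solution: u_h(n) = A·(6)^n.
Try particular u_p(n) = pn + q. Substituting:
  pn + q = 6(p(n-1) + q) - 7n - 4.
Matching the n-coefficient: p = 6p - 7 ⇒ p = \frac{7}{5}.
Matching constants: q = -6p + 6q - 4 ⇒ q = \frac{62}{25}.
General: u(n) = A·(6)^n + \frac{7 n}{5} + \frac{62}{25}.
Apply u(0) = 6: A + \frac{62}{25} = 6 ⇒ A = \frac{88}{25}.
So u(n) = \frac{88 \cdot 6^{n}}{25} + \frac{7 n}{5} + \frac{62}{25}.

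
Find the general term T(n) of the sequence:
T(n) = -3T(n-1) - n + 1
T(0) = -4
First-order linear with linear forcing.
Homogeneous solution: T_h(n) = A·(-3)^n.
Try particular T_p(n) = pn + q. Substituting:
  pn + q = -3(p(n-1) + q) - n + 1.
Matching the n-coefficient: p = -3p - 1 ⇒ p = - \frac{1}{4}.
Matching constants: q = 3p - 3q + 1 ⇒ q = \frac{1}{16}.
General: T(n) = A·(-3)^n - \frac{n}{4} + \frac{1}{16}.
Apply T(0) = -4: A + \frac{1}{16} = -4 ⇒ A = - \frac{65}{16}.
So T(n) = - \frac{65 \left(-3\right)^{n}}{16} - \frac{n}{4} + \frac{1}{16}.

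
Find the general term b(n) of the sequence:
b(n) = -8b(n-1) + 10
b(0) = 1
First-order linear non-homogeneous.
Homogeneous solution: b_h(n) = A·(-8)^n.
Try constant particular solution b_p = K: K = -8K + 10 ⇒ K = \frac{10}{9}.
General: b(n) = A·(-8)^n + \frac{10}{9}.
Apply b(0) = 1: A + \frac{10}{9} = 1 ⇒ A = - \frac{1}{9}.
So b(n) = \frac{10}{9} - \frac{\left(-8\right)^{n}}{9}.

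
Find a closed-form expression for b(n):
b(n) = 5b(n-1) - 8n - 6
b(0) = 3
First-order linear with linear forcing.
Homogeneous solution: b_h(n) = A·(5)^n.
Try particular b_p(n) = pn + q. Substituting:
  pn + q = 5(p(n-1) + q) - 8n - 6.
Matching the n-coefficient: p = 5p - 8 ⇒ p = 2.
Matching constants: q = -5p + 5q - 6 ⇒ q = 4.
General: b(n) = A·(5)^n + 2 n + 4.
Apply b(0) = 3: A + 4 = 3 ⇒ A = -1.
So b(n) = - 5^{n} + 2 n + 4.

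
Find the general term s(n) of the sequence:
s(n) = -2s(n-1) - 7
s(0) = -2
First-order linear non-homogeneous.
Homogeneous solution: s_h(n) = A·(-2)^n.
Try constant particular solution s_p = K: K = -2K - 7 ⇒ K = - \frac{7}{3}.
General: s(n) = A·(-2)^n - \frac{7}{3}.
Apply s(0) = -2: A - \frac{7}{3} = -2 ⇒ A = \frac{1}{3}.
So s(n) = \frac{\left(-2\right)^{n}}{3} - \frac{7}{3}.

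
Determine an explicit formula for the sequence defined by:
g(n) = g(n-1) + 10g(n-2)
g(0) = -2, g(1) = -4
Characteristic equation: x² - x - 10 = 0.
Discriminant Δ = (1)² + 4·(10) = 41.
Roots r₁,₂ = (1 ± √41)/2, so r₁ = \frac{1}{2} + \frac{\sqrt{41}}{2}, r₂ = \frac{1}{2} - \frac{\sqrt{41}}{2}.
General solution: g(n) = A·r₁^n + B·r₂^n.
From the initial conditions, A + B = -2 and r₁A + r₂B = -4.
Since r₁ - r₂ = √41: A = (-4 - (-2)r₂)/√41 = -1 - \frac{3 \sqrt{41}}{41}, and B = -2 - A = -1 + \frac{3 \sqrt{41}}{41}.
So g(n) = \left(-1 - \frac{3 \sqrt{41}}{41}\right)\left(\frac{1}{2} + \frac{\sqrt{41}}{2}\right)^n + \left(-1 + \frac{3 \sqrt{41}}{41}\right)\left(\frac{1}{2} - \frac{\sqrt{41}}{2}\right)^n.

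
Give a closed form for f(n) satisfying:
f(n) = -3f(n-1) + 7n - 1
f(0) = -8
First-order linear with linear forcing.
Homogeneous solution: f_h(n) = A·(-3)^n.
Try particular f_p(n) = pn + q. Substituting:
  pn + q = -3(p(n-1) + q) + 7n - 1.
Matching the n-coefficient: p = -3p + 7 ⇒ p = \frac{7}{4}.
Matching constants: q = 3p - 3q - 1 ⇒ q = \frac{17}{16}.
General: f(n) = A·(-3)^n + \frac{7 n}{4} + \frac{17}{16}.
Apply f(0) = -8: A + \frac{17}{16} = -8 ⇒ A = - \frac{145}{16}.
So f(n) = - \frac{145 \left(-3\right)^{n}}{16} + \frac{7 n}{4} + \frac{17}{16}.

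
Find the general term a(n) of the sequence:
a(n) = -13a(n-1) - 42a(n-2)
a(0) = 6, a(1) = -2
Characteristic equation: x² + 13x + 42 = 0, which factors as (x - (-6))(x - (-7)) = 0.
Roots r₁ = -6, r₂ = -7 (distinct).
General solution: a(n) = A·(-6)^n + B·(-7)^n.
From a(0) = 6: A + B = 6.
From a(1) = -2: -6A - 7B = -2.
Solving: A = 40, B = -34.
So a(n) = 40 \left(-6\right)^{n} - 34 \left(-7\right)^{n}.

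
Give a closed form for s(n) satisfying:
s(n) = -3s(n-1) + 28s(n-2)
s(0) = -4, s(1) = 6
Characteristic equation: x² + 3x - 28 = 0, which factors as (x - (4))(x - (-7)) = 0.
Roots r₁ = 4, r₂ = -7 (distinct).
General solution: s(n) = A·(4)^n + B·(-7)^n.
From s(0) = -4: A + B = -4.
From s(1) = 6: 4A - 7B = 6.
Solving: A = -2, B = -2.
So s(n) = - 2 \left(-7\right)^{n} - 2 \cdot 4^{n}.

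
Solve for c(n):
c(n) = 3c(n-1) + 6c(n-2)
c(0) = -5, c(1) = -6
Characteristic equation: x² - 3x - 6 = 0.
Discriminant Δ = (3)² + 4·(6) = 33.
Roots r₁,₂ = (3 ± √33)/2, so r₁ = \frac{3}{2} + \frac{\sqrt{33}}{2}, r₂ = \frac{3}{2} - \frac{\sqrt{33}}{2}.
General solution: c(n) = A·r₁^n + B·r₂^n.
From the initial conditions, A + B = -5 and r₁A + r₂B = -6.
Since r₁ - r₂ = √33: A = (-6 - (-5)r₂)/√33 = - \frac{5}{2} + \frac{\sqrt{33}}{22}, and B = -5 - A = - \frac{5}{2} - \frac{\sqrt{33}}{22}.
So c(n) = \left(- \frac{5}{2} + \frac{\sqrt{33}}{22}\right)\left(\frac{3}{2} + \frac{\sqrt{33}}{2}\right)^n + \left(- \frac{5}{2} - \frac{\sqrt{33}}{22}\right)\left(\frac{3}{2} - \frac{\sqrt{33}}{2}\right)^n.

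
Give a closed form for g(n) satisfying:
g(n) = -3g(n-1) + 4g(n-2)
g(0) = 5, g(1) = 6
Characteristic equation: x² + 3x - 4 = 0, which factors as (x - (-4))(x - (1)) = 0.
Roots r₁ = -4, r₂ = 1 (distinct).
General solution: g(n) = A·(-4)^n + B·(1)^n.
From g(0) = 5: A + B = 5.
From g(1) = 6: -4A + B = 6.
Solving: A = - \frac{1}{5}, B = \frac{26}{5}.
So g(n) = \frac{26}{5} - \frac{\left(-4\right)^{n}}{5}.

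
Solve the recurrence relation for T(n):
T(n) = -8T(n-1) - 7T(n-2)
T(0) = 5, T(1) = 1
Characteristic equation: x² + 8x + 7 = 0, which factors as (x - (-1))(x - (-7)) = 0.
Roots r₁ = -1, r₂ = -7 (distinct).
General solution: T(n) = A·(-1)^n + B·(-7)^n.
From T(0) = 5: A + B = 5.
From T(1) = 1: -A - 7B = 1.
Solving: A = 6, B = -1.
So T(n) = 6 \left(-1\right)^{n} - \left(-7\right)^{n}.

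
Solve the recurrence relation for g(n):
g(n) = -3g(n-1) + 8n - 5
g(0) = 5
First-order linear with linear forcing.
Homogeneous solution: g_h(n) = A·(-3)^n.
Try particular g_p(n) = pn + q. Substituting:
  pn + q = -3(p(n-1) + q) + 8n - 5.
Matching the n-coefficient: p = -3p + 8 ⇒ p = 2.
Matching constants: q = 3p - 3q - 5 ⇒ q = \frac{1}{4}.
General: g(n) = A·(-3)^n + 2 n + \frac{1}{4}.
Apply g(0) = 5: A + \frac{1}{4} = 5 ⇒ A = \frac{19}{4}.
So g(n) = \frac{19 \left(-3\right)^{n}}{4} + 2 n + \frac{1}{4}.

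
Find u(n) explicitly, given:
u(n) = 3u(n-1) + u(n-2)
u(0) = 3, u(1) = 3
Characteristic equation: x² - 3x - 1 = 0.
Discriminant Δ = (3)² + 4·(1) = 13.
Roots r₁,₂ = (3 ± √13)/2, so r₁ = \frac{3}{2} + \frac{\sqrt{13}}{2}, r₂ = \frac{3}{2} - \frac{\sqrt{13}}{2}.
General solution: u(n) = A·r₁^n + B·r₂^n.
From the initial conditions, A + B = 3 and r₁A + r₂B = 3.
Since r₁ - r₂ = √13: A = (3 - (3)r₂)/√13 = \frac{3}{2} - \frac{3 \sqrt{13}}{26}, and B = 3 - A = \frac{3 \sqrt{13}}{26} + \frac{3}{2}.
So u(n) = \left(\frac{3}{2} - \frac{3 \sqrt{13}}{26}\right)\left(\frac{3}{2} + \frac{\sqrt{13}}{2}\right)^n + \left(\frac{3 \sqrt{13}}{26} + \frac{3}{2}\right)\left(\frac{3}{2} - \frac{\sqrt{13}}{2}\right)^n.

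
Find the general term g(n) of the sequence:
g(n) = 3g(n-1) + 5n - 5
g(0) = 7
First-order linear with linear forcing.
Homogeneous solution: g_h(n) = A·(3)^n.
Try particular g_p(n) = pn + q. Substituting:
  pn + q = 3(p(n-1) + q) + 5n - 5.
Matching the n-coefficient: p = 3p + 5 ⇒ p = - \frac{5}{2}.
Matching constants: q = -3p + 3q - 5 ⇒ q = - \frac{5}{4}.
General: g(n) = A·(3)^n - \frac{5 n}{2} - \frac{5}{4}.
Apply g(0) = 7: A - \frac{5}{4} = 7 ⇒ A = \frac{33}{4}.
So g(n) = \frac{33 \cdot 3^{n}}{4} - \frac{5 n}{2} - \frac{5}{4}.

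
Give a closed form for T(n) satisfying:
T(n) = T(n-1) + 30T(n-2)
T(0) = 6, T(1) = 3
Characteristic equation: x² - x - 30 = 0, which factors as (x - (6))(x - (-5)) = 0.
Roots r₁ = 6, r₂ = -5 (distinct).
General solution: T(n) = A·(6)^n + B·(-5)^n.
From T(0) = 6: A + B = 6.
From T(1) = 3: 6A - 5B = 3.
Solving: A = 3, B = 3.
So T(n) = 3 \left(-5\right)^{n} + 3 \cdot 6^{n}.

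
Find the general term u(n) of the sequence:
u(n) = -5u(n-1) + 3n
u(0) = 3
First-order linear with linear forcing.
Homogeneous solution: u_h(n) = A·(-5)^n.
Try particular u_p(n) = pn + q. Substituting:
  pn + q = -5(p(n-1) + q) + 3n.
Matching the n-coefficient: p = -5p + 3 ⇒ p = \frac{1}{2}.
Matching constants: q = 5p - 5q ⇒ q = \frac{5}{12}.
General: u(n) = A·(-5)^n + \frac{n}{2} + \frac{5}{12}.
Apply u(0) = 3: A + \frac{5}{12} = 3 ⇒ A = \frac{31}{12}.
So u(n) = \frac{31 \left(-5\right)^{n}}{12} + \frac{n}{2} + \frac{5}{12}.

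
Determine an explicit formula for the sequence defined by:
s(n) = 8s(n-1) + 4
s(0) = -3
First-order linear non-homogeneous.
Homogeneous solution: s_h(n) = A·(8)^n.
Try constant particular solution s_p = K: K = 8K + 4 ⇒ K = - \frac{4}{7}.
General: s(n) = A·(8)^n - \frac{4}{7}.
Apply s(0) = -3: A - \frac{4}{7} = -3 ⇒ A = - \frac{17}{7}.
So s(n) = - \frac{17 \cdot 8^{n}}{7} - \frac{4}{7}.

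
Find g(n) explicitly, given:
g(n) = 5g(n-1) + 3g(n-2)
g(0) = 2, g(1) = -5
Characteristic equation: x² - 5x - 3 = 0.
Discriminant Δ = (5)² + 4·(3) = 37.
Roots r₁,₂ = (5 ± √37)/2, so r₁ = \frac{5}{2} + \frac{\sqrt{37}}{2}, r₂ = \frac{5}{2} - \frac{\sqrt{37}}{2}.
General solution: g(n) = A·r₁^n + B·r₂^n.
From the initial conditions, A + B = 2 and r₁A + r₂B = -5.
Since r₁ - r₂ = √37: A = (-5 - (2)r₂)/√37 = 1 - \frac{10 \sqrt{37}}{37}, and B = 2 - A = 1 + \frac{10 \sqrt{37}}{37}.
So g(n) = \left(1 - \frac{10 \sqrt{37}}{37}\right)\left(\frac{5}{2} + \frac{\sqrt{37}}{2}\right)^n + \left(1 + \frac{10 \sqrt{37}}{37}\right)\left(\frac{5}{2} - \frac{\sqrt{37}}{2}\right)^n.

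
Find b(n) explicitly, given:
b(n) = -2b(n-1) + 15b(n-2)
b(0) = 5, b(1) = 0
Characteristic equation: x² + 2x - 15 = 0, which factors as (x - (3))(x - (-5)) = 0.
Roots r₁ = 3, r₂ = -5 (distinct).
General solution: b(n) = A·(3)^n + B·(-5)^n.
From b(0) = 5: A + B = 5.
From b(1) = 0: 3A - 5B = 0.
Solving: A = \frac{25}{8}, B = \frac{15}{8}.
So b(n) = \frac{15 \left(-5\right)^{n}}{8} + \frac{25 \cdot 3^{n}}{8}.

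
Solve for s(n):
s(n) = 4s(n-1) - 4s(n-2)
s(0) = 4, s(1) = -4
Characteristic equation: x² - 4x + 4 = 0, which is (x - (2))².
Repeated root r = 2.
General solution: s(n) = (A + Bn)·(2)^n.
From s(0) = 4: A = 4.
From s(1) = -4: (A + B)·(2) = -4 ⇒ B = -6.
So s(n) = \left(4 - 6 n\right) \cdot (2)^n.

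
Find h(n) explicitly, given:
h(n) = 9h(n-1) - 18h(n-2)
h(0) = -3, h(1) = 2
Characteristic equation: x² - 9x + 18 = 0, which factors as (x - (6))(x - (3)) = 0.
Roots r₁ = 6, r₂ = 3 (distinct).
General solution: h(n) = A·(6)^n + B·(3)^n.
From h(0) = -3: A + B = -3.
From h(1) = 2: 6A + 3B = 2.
Solving: A = \frac{11}{3}, B = - \frac{20}{3}.
So h(n) = - \frac{20 \cdot 3^{n}}{3} + \frac{11 \cdot 6^{n}}{3}.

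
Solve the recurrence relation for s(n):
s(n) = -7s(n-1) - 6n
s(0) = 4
First-order linear with linear forcing.
Homogeneous solution: s_h(n) = A·(-7)^n.
Try particular s_p(n) = pn + q. Substituting:
  pn + q = -7(p(n-1) + q) - 6n.
Matching the n-coefficient: p = -7p - 6 ⇒ p = - \frac{3}{4}.
Matching constants: q = 7p - 7q ⇒ q = - \frac{21}{32}.
General: s(n) = A·(-7)^n - \frac{3 n}{4} - \frac{21}{32}.
Apply s(0) = 4: A - \frac{21}{32} = 4 ⇒ A = \frac{149}{32}.
So s(n) = \frac{149 \left(-7\right)^{n}}{32} - \frac{3 n}{4} - \frac{21}{32}.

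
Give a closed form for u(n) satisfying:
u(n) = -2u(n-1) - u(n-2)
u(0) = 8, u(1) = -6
Characteristic equation: x² + 2x + 1 = 0, which is (x - (-1))².
Repeated root r = -1.
General solution: u(n) = (A + Bn)·(-1)^n.
From u(0) = 8: A = 8.
From u(1) = -6: (A + B)·(-1) = -6 ⇒ B = -2.
So u(n) = \left(8 - 2 n\right) \cdot (-1)^n.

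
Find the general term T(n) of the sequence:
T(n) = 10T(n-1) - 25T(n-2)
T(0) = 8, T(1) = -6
Characteristic equation: x² - 10x + 25 = 0, which is (x - (5))².
Repeated root r = 5.
General solution: T(n) = (A + Bn)·(5)^n.
From T(0) = 8: A = 8.
From T(1) = -6: (A + B)·(5) = -6 ⇒ B = - \frac{46}{5}.
So T(n) = \left(8 - \frac{46 n}{5}\right) \cdot (5)^n.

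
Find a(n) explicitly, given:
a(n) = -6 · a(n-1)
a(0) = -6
Pure geometric recurrence with ratio -6.
By induction a(n) = a(0) · (-6)^n = - 6 \left(-6\right)^{n}.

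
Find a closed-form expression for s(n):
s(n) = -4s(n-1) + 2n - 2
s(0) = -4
First-order linear with linear forcing.
Homogeneous solution: s_h(n) = A·(-4)^n.
Try particular s_p(n) = pn + q. Substituting:
  pn + q = -4(p(n-1) + q) + 2n - 2.
Matching the n-coefficient: p = -4p + 2 ⇒ p = \frac{2}{5}.
Matching constants: q = 4p - 4q - 2 ⇒ q = - \frac{2}{25}.
General: s(n) = A·(-4)^n + \frac{2 n}{5} - \frac{2}{25}.
Apply s(0) = -4: A - \frac{2}{25} = -4 ⇒ A = - \frac{98}{25}.
So s(n) = - \frac{98 \left(-4\right)^{n}}{25} + \frac{2 n}{5} - \frac{2}{25}.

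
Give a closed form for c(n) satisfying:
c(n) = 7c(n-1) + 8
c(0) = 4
First-order linear non-homogeneous.
Homogeneous solution: c_h(n) = A·(7)^n.
Try constant particular solution c_p = K: K = 7K + 8 ⇒ K = - \frac{4}{3}.
General: c(n) = A·(7)^n - \frac{4}{3}.
Apply c(0) = 4: A - \frac{4}{3} = 4 ⇒ A = \frac{16}{3}.
So c(n) = \frac{16 \cdot 7^{n}}{3} - \frac{4}{3}.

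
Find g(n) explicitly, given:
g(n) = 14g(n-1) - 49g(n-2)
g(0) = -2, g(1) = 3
Characteristic equation: x² - 14x + 49 = 0, which is (x - (7))².
Repeated root r = 7.
General solution: g(n) = (A + Bn)·(7)^n.
From g(0) = -2: A = -2.
From g(1) = 3: (A + B)·(7) = 3 ⇒ B = \frac{17}{7}.
So g(n) = \left(\frac{17 n}{7} - 2\right) \cdot (7)^n.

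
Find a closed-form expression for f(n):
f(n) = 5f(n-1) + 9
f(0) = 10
First-order linear non-homogeneous.
Homogeneous solution: f_h(n) = A·(5)^n.
Try constant particular solution f_p = K: K = 5K + 9 ⇒ K = - \frac{9}{4}.
General: f(n) = A·(5)^n - \frac{9}{4}.
Apply f(0) = 10: A - \frac{9}{4} = 10 ⇒ A = \frac{49}{4}.
So f(n) = \frac{49 \cdot 5^{n}}{4} - \frac{9}{4}.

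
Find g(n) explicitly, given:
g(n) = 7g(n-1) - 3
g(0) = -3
First-order linear non-homogeneous.
Homogeneous solution: g_h(n) = A·(7)^n.
Try constant particular solution g_p = K: K = 7K - 3 ⇒ K = \frac{1}{2}.
General: g(n) = A·(7)^n + \frac{1}{2}.
Apply g(0) = -3: A + \frac{1}{2} = -3 ⇒ A = - \frac{7}{2}.
So g(n) = \frac{1}{2} - \frac{7 \cdot 7^{n}}{2}.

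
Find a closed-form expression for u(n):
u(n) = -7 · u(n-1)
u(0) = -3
Pure geometric recurrence with ratio -7.
By induction u(n) = u(0) · (-7)^n = - 3 \left(-7\right)^{n}.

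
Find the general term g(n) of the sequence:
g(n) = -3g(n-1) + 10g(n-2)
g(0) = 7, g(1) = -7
Characteristic equation: x² + 3x - 10 = 0, which factors as (x - (2))(x - (-5)) = 0.
Roots r₁ = 2, r₂ = -5 (distinct).
General solution: g(n) = A·(2)^n + B·(-5)^n.
From g(0) = 7: A + B = 7.
From g(1) = -7: 2A - 5B = -7.
Solving: A = 4, B = 3.
So g(n) = 3 \left(-5\right)^{n} + 4 \cdot 2^{n}.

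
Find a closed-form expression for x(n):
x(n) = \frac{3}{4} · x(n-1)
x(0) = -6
Pure geometric recurrence with ratio \frac{3}{4}.
By induction x(n) = x(0) · (\frac{3}{4})^n = - 6 \left(\frac{3}{4}\right)^{n}.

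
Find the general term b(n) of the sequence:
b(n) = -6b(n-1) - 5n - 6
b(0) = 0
First-order linear with linear forcing.
Homogeneous solution: b_h(n) = A·(-6)^n.
Try particular b_p(n) = pn + q. Substituting:
  pn + q = -6(p(n-1) + q) - 5n - 6.
Matching the n-coefficient: p = -6p - 5 ⇒ p = - \frac{5}{7}.
Matching constants: q = 6p - 6q - 6 ⇒ q = - \frac{72}{49}.
General: b(n) = A·(-6)^n - \frac{5 n}{7} - \frac{72}{49}.
Apply b(0) = 0: A - \frac{72}{49} = 0 ⇒ A = \frac{72}{49}.
So b(n) = \frac{72 \left(-6\right)^{n}}{49} - \frac{5 n}{7} - \frac{72}{49}.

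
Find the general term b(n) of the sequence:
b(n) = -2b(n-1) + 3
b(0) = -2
First-order linear non-homogeneous.
Homogeneous solution: b_h(n) = A·(-2)^n.
Try constant particular solution b_p = K: K = -2K + 3 ⇒ K = 1.
General: b(n) = A·(-2)^n + 1.
Apply b(0) = -2: A + 1 = -2 ⇒ A = -3.
So b(n) = 1 - 3 \left(-2\right)^{n}.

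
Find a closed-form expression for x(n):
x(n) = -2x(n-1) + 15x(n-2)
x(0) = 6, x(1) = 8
Characteristic equation: x² + 2x - 15 = 0, which factors as (x - (3))(x - (-5)) = 0.
Roots r₁ = 3, r₂ = -5 (distinct).
General solution: x(n) = A·(3)^n + B·(-5)^n.
From x(0) = 6: A + B = 6.
From x(1) = 8: 3A - 5B = 8.
Solving: A = \frac{19}{4}, B = \frac{5}{4}.
So x(n) = \frac{5 \left(-5\right)^{n}}{4} + \frac{19 \cdot 3^{n}}{4}.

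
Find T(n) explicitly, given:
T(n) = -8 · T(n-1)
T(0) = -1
Pure geometric recurrence with ratio -8.
By induction T(n) = T(0) · (-8)^n = - \left(-8\right)^{n}.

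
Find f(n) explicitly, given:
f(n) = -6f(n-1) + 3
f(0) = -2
First-order linear non-homogeneous.
Homogeneous solution: f_h(n) = A·(-6)^n.
Try constant particular solution f_p = K: K = -6K + 3 ⇒ K = \frac{3}{7}.
General: f(n) = A·(-6)^n + \frac{3}{7}.
Apply f(0) = -2: A + \frac{3}{7} = -2 ⇒ A = - \frac{17}{7}.
So f(n) = \frac{3}{7} - \frac{17 \left(-6\right)^{n}}{7}.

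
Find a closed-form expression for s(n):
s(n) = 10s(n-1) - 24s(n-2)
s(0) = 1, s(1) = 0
Characteristic equation: x² - 10x + 24 = 0, which factors as (x - (4))(x - (6)) = 0.
Roots r₁ = 4, r₂ = 6 (distinct).
General solution: s(n) = A·(4)^n + B·(6)^n.
From s(0) = 1: A + B = 1.
From s(1) = 0: 4A + 6B = 0.
Solving: A = 3, B = -2.
So s(n) = 3 \cdot 4^{n} - 2 \cdot 6^{n}.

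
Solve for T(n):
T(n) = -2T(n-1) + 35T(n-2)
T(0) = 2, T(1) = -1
Characteristic equation: x² + 2x - 35 = 0, which factors as (x - (5))(x - (-7)) = 0.
Roots r₁ = 5, r₂ = -7 (distinct).
General solution: T(n) = A·(5)^n + B·(-7)^n.
From T(0) = 2: A + B = 2.
From T(1) = -1: 5A - 7B = -1.
Solving: A = \frac{13}{12}, B = \frac{11}{12}.
So T(n) = \frac{11 \left(-7\right)^{n}}{12} + \frac{13 \cdot 5^{n}}{12}.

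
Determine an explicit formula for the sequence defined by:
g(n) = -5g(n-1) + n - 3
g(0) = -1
First-order linear with linear forcing.
Homogeneous solution: g_h(n) = A·(-5)^n.
Try particular g_p(n) = pn + q. Substituting:
  pn + q = -5(p(n-1) + q) + n - 3.
Matching the n-coefficient: p = -5p + 1 ⇒ p = \frac{1}{6}.
Matching constants: q = 5p - 5q - 3 ⇒ q = - \frac{13}{36}.
General: g(n) = A·(-5)^n + \frac{n}{6} - \frac{13}{36}.
Apply g(0) = -1: A - \frac{13}{36} = -1 ⇒ A = - \frac{23}{36}.
So g(n) = - \frac{23 \left(-5\right)^{n}}{36} + \frac{n}{6} - \frac{13}{36}.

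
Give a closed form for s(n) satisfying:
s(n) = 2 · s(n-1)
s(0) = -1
Pure geometric recurrence with ratio 2.
By induction s(n) = s(0) · (2)^n = - 2^{n}.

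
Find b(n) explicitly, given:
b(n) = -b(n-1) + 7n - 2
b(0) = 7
First-order linear with linear forcing.
Homogeneous solution: b_h(n) = A·(-1)^n.
Try particular b_p(n) = pn + q. Substituting:
  pn + q = -(p(n-1) + q) + 7n - 2.
Matching the n-coefficient: p = -p + 7 ⇒ p = \frac{7}{2}.
Matching constants: q = p - q - 2 ⇒ q = \frac{3}{4}.
General: b(n) = A·(-1)^n + \frac{7 n}{2} + \frac{3}{4}.
Apply b(0) = 7: A + \frac{3}{4} = 7 ⇒ A = \frac{25}{4}.
So b(n) = \frac{25 \left(-1\right)^{n}}{4} + \frac{7 n}{2} + \frac{3}{4}.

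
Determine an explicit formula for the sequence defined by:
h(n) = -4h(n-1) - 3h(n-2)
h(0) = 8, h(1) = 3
Characteristic equation: x² + 4x + 3 = 0, which factors as (x - (-1))(x - (-3)) = 0.
Roots r₁ = -1, r₂ = -3 (distinct).
General solution: h(n) = A·(-1)^n + B·(-3)^n.
From h(0) = 8: A + B = 8.
From h(1) = 3: -A - 3B = 3.
Solving: A = \frac{27}{2}, B = - \frac{11}{2}.
So h(n) = \frac{27 \left(-1\right)^{n}}{2} - \frac{11 \left(-3\right)^{n}}{2}.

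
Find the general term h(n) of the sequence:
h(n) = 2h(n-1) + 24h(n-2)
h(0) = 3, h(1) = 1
Characteristic equation: x² - 2x - 24 = 0, which factors as (x - (6))(x - (-4)) = 0.
Roots r₁ = 6, r₂ = -4 (distinct).
General solution: h(n) = A·(6)^n + B·(-4)^n.
From h(0) = 3: A + B = 3.
From h(1) = 1: 6A - 4B = 1.
Solving: A = \frac{13}{10}, B = \frac{17}{10}.
So h(n) = \frac{17 \left(-4\right)^{n}}{10} + \frac{13 \cdot 6^{n}}{10}.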